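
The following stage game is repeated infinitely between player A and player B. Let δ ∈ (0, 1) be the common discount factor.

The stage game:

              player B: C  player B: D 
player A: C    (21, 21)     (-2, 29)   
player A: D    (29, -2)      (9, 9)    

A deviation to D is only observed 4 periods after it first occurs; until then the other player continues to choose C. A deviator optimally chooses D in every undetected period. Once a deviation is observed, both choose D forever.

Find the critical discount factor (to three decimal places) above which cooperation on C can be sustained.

0.795

Deviating for the 4 undetected periods gains 29−21 = 8 per period over cooperation, then loses 21−9 = 12 per period forever once punishment starts.
Gain: 8(1 + δ + … + δ^3); loss: 12·δ^4/(1−δ).
No profitable deviation ⇔ 8(1−δ^4) ≤ 12·δ^4, i.e. δ^4 ≥ 8/(8+12) = 2/5.
Hence δ ≥ (2/5)^(1/4) ≈ 0.795.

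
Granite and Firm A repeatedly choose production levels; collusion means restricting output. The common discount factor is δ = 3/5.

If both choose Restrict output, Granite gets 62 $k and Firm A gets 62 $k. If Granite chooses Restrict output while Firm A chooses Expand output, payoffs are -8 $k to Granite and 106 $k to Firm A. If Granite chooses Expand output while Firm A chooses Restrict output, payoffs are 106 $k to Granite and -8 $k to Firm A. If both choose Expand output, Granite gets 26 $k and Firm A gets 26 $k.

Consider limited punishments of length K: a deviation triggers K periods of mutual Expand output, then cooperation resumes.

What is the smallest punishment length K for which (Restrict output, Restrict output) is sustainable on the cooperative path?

IC: δ(1−δ^K)/(1−δ) ≥ (106−62)/(62−26) = 11/9.
With δ = 3/5: need 1 − δ^K ≥ 11/9·(1−3/5)/(3/5), i.e. δ^K ≤ 0.1852.
Since (3/5)^3 = 0.2160 and (3/5)^4 = 0.1296, the smallest such K is 4.

4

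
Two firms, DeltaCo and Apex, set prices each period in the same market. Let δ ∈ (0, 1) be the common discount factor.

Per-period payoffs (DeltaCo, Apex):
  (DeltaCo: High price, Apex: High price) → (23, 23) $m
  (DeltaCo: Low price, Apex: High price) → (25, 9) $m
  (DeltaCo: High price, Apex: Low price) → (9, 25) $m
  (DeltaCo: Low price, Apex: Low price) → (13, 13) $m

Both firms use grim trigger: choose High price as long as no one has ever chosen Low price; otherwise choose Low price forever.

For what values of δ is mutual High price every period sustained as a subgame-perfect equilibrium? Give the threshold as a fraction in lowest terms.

1/6

Under grim trigger the critical discount factor is (T−C)/(T−P) with T = 25, C = 23, P = 13.
δ* = (25−23)/(25−13) = 2/12 = 1/6.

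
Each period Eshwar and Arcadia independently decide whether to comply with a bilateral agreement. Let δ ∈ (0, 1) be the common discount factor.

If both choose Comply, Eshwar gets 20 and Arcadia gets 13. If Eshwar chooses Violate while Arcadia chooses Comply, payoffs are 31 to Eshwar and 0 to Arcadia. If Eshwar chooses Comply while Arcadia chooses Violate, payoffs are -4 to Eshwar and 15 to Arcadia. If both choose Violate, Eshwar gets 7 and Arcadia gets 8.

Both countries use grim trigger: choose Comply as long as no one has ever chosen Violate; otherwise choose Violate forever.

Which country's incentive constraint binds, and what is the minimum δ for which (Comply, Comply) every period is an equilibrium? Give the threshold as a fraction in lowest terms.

Eshwar; δ ≥ 11/24

Eshwar's threshold: (31−20)/(31−7) = 11/24.
Arcadia's threshold: (15−13)/(15−8) = 2/7.
11/24 > 2/7, so Eshwar binds and δ* = 11/24.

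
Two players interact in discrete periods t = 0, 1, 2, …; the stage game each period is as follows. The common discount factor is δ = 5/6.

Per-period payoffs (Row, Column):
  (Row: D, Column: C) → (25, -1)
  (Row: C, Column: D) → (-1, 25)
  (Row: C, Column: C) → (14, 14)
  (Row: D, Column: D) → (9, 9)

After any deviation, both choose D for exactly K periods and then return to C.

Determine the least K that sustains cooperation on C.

Need Σ_{k=1}^{K} δ^k ≥ (25−14)/(14−9) = 2.2000 at δ = 5/6.
At K = 3 the sum is 2.1065 < 2.2000; at K = 4 it is 2.5887 ≥ 2.2000.
So the minimum punishment length is K = 4.

4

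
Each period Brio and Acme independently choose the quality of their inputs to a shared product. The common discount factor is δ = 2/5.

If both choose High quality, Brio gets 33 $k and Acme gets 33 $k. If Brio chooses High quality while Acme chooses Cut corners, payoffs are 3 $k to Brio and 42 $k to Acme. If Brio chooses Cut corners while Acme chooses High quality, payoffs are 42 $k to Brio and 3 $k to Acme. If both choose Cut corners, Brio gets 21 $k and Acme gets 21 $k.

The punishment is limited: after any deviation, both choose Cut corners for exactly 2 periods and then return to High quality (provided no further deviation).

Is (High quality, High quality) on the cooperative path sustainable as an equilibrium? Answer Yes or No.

Comparing payoff streams over the 3 periods until play realigns: cooperate → 33(1+δ+…+δ^2); deviate → 42 + 21(δ+…+δ^2).
Cooperation is sustained iff (33−21)(δ+…+δ^2) ≥ 42−33.
δ+…+δ^2 = 2/5·(1−(2/5)^2)/(1−2/5) = 0.5600, and (42−33)/(33−21) = 0.7500.
0.5600 < 0.7500, so cooperation is not sustainable.

No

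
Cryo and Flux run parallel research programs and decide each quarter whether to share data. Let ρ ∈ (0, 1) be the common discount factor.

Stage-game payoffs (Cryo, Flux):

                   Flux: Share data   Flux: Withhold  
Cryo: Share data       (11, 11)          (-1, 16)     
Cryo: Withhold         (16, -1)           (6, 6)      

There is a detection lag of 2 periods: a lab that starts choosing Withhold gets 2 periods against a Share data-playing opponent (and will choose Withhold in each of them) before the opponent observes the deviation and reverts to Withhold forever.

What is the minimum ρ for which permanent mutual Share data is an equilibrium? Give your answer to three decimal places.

0.707

A deviator earns 16 for 2 periods, then 6 forever; cooperating earns 11 forever. Multiplying the IC by (1−ρ):
11 ≥ 16(1−ρ^2) + 6ρ^2, so 10·ρ^2 ≥ 5 and ρ^2 ≥ 1/2.
ρ ≥ (1/2)^(1/2) ≈ 0.707.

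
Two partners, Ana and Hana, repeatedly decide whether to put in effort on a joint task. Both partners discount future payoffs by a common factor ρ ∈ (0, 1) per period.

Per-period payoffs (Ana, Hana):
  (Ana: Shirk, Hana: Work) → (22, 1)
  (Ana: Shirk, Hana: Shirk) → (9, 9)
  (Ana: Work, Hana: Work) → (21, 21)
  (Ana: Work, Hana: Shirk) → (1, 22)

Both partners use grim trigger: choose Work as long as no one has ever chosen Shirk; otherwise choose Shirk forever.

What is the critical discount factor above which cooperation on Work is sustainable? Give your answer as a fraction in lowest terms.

One-period gain from deviating is 22 − 21 = 1. The loss is 21 − 9 = 12 in every subsequent period, with present value 12·ρ/(1−ρ).
Deviation is unprofitable when 12·ρ/(1−ρ) ≥ 1, i.e. ρ/(1−ρ) ≥ 1/12.
Equivalently ρ ≥ 1/(1+12) = 1/13.

1/13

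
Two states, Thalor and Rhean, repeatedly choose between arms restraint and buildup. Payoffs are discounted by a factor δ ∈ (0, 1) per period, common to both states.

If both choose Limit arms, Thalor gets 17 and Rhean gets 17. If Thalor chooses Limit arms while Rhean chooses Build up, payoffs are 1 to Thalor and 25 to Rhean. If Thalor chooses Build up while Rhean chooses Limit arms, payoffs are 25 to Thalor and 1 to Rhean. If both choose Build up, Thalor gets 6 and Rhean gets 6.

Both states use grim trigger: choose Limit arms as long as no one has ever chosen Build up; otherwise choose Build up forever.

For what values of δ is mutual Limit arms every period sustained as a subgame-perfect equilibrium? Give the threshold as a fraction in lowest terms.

8/19

Under grim trigger the critical discount factor is (T−C)/(T−P) with T = 25, C = 17, P = 6.
δ* = (25−17)/(25−6) = 8/19.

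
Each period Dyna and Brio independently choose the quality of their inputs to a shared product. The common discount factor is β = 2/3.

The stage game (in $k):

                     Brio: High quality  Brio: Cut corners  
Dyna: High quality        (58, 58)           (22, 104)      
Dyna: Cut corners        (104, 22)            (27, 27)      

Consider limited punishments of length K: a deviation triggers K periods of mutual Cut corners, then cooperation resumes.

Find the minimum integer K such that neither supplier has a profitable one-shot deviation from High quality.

4

No profitable deviation requires (58−27)(β+…+β^K) ≥ 104−58, i.e. β+…+β^K ≥ 46/31 ≈ 1.4839.
With β = 2/3, the partial sums are K=1: 0.6667, K=2: 1.1111, K=3: 1.4074, K=4: 1.6049.
K = 4 is the first length at which the sum reaches 1.4839.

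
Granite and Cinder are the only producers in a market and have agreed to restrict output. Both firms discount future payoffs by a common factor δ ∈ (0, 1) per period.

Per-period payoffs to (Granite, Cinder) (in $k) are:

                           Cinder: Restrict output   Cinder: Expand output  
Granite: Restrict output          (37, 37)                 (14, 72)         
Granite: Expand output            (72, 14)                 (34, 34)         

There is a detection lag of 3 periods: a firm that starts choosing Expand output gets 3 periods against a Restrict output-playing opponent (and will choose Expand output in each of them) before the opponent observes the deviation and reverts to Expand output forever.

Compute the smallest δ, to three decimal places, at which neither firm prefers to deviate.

0.973

Deviating for the 3 undetected periods gains 72−37 = 35 per period over cooperation, then loses 37−34 = 3 per period forever once punishment starts.
Gain: 35(1 + δ + … + δ^2); loss: 3·δ^3/(1−δ).
No profitable deviation ⇔ 35(1−δ^3) ≤ 3·δ^3, i.e. δ^3 ≥ 35/(35+3) = 35/38.
Hence δ ≥ (35/38)^(1/3) ≈ 0.973.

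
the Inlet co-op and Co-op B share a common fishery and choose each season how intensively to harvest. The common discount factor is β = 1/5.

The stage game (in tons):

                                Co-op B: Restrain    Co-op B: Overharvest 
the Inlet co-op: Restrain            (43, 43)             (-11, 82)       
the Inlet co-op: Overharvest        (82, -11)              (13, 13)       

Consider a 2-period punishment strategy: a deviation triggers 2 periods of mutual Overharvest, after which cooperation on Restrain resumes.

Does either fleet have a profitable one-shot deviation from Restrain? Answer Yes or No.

IC: β+…+β^2 ≥ (82−43)/(43−13) = 13/10.
At β = 1/5: partial sum = 0.2400 < 1.3000. Cooperation not sustainable.

Yes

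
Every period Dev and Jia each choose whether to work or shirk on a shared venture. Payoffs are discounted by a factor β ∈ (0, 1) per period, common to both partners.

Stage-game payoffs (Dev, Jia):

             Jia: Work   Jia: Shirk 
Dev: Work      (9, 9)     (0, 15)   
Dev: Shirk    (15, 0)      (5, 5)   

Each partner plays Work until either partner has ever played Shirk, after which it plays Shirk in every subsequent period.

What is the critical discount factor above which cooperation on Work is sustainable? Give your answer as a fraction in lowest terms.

Cooperation forever yields 9 each period: 9/(1−β).
Deviating yields 15 once, then 5 forever: 15 + 5β/(1−β).
No profitable deviation requires 9/(1−β) ≥ 15 + 5β/(1−β).
Multiplying by (1−β): 9 ≥ 15(1−β) + 5β = 15 − 10β.
So 10β ≥ 6, i.e. β ≥ 6/10 = 3/5.

3/5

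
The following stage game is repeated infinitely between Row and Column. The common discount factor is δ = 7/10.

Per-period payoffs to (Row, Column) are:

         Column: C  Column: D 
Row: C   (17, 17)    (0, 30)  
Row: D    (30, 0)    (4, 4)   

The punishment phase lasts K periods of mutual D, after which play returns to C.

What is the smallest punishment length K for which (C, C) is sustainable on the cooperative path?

No profitable deviation requires (17−4)(δ+…+δ^K) ≥ 30−17, i.e. δ+…+δ^K ≥ 1 ≈ 1.0000.
With δ = 7/10, the partial sums are K=1: 0.7000, K=2: 1.1900.
K = 2 is the first length at which the sum reaches 1.0000.

2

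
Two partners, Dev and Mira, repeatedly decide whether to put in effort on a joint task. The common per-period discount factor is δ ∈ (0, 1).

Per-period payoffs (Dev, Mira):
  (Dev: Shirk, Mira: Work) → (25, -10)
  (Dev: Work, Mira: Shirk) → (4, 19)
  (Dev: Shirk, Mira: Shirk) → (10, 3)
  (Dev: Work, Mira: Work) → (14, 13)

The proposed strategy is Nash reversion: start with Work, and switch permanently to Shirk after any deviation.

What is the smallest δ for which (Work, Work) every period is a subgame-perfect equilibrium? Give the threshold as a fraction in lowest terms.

11/15

For Dev: deviation gain 25−14 = 11, per-period punishment loss 14−10 = 4. IC gives δ ≥ 11/15.
For Mira: gain 6, loss 10 per period, so δ ≥ 6/16 = 3/8.
The tighter constraint is Dev's, so cooperation needs δ ≥ 11/15.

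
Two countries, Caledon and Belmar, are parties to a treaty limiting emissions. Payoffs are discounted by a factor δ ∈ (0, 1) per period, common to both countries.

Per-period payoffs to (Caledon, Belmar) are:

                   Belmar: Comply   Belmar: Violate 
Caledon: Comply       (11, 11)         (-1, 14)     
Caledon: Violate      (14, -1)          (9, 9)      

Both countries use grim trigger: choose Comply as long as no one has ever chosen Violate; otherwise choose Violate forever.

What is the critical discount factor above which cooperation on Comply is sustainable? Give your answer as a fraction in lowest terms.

3/5

Under grim trigger the critical discount factor is (T−C)/(T−P) with T = 14, C = 11, P = 9.
δ* = (14−11)/(14−9) = 3/5.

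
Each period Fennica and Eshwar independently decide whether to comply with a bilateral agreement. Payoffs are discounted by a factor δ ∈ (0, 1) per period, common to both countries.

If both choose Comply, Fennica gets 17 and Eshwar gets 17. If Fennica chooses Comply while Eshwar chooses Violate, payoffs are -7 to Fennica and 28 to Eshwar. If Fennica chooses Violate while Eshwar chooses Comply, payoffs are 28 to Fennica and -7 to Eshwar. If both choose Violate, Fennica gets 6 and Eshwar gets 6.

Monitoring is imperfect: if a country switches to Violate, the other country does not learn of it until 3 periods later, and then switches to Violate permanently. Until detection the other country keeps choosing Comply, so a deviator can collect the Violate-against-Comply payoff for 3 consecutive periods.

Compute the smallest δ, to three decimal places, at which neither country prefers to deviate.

The best deviation is to choose Violate for all 3 undetected periods, earning 28 each, then 6 forever once detected.
Deviation value: 28(1−δ^3)/(1−δ) + 6δ^3/(1−δ); cooperation value: 17/(1−δ).
IC: 17 ≥ 28(1−δ^3) + 6δ^3 = 28 − 22δ^3.
So δ^3 ≥ 11/22 = 1/2, giving δ ≥ (1/2)^(1/3) ≈ 0.794.

0.794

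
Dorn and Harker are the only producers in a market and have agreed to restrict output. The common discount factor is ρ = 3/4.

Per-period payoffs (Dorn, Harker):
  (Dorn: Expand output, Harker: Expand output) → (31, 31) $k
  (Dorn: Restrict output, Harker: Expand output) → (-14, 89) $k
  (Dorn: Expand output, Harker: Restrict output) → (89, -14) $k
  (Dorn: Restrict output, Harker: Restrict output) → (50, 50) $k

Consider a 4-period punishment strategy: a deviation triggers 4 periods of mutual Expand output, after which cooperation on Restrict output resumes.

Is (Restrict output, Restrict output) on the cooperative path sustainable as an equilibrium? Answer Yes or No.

No

Comparing payoff streams over the 5 periods until play realigns: cooperate → 50(1+ρ+…+ρ^4); deviate → 89 + 31(ρ+…+ρ^4).
Cooperation is sustained iff (50−31)(ρ+…+ρ^4) ≥ 89−50.
ρ+…+ρ^4 = 3/4·(1−(3/4)^4)/(1−3/4) = 2.0508, and (89−50)/(50−31) = 2.0526.
2.0508 < 2.0526, so cooperation is not sustainable.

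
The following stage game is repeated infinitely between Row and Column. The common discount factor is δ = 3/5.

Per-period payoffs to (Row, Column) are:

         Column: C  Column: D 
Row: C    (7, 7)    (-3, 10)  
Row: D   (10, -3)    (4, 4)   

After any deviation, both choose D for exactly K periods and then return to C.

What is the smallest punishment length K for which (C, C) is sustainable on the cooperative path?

IC: δ(1−δ^K)/(1−δ) ≥ (10−7)/(7−4) = 1.
With δ = 3/5: need 1 − δ^K ≥ 1·(1−3/5)/(3/5), i.e. δ^K ≤ 0.3333.
Since (3/5)^2 = 0.3600 and (3/5)^3 = 0.2160, the smallest such K is 3.

3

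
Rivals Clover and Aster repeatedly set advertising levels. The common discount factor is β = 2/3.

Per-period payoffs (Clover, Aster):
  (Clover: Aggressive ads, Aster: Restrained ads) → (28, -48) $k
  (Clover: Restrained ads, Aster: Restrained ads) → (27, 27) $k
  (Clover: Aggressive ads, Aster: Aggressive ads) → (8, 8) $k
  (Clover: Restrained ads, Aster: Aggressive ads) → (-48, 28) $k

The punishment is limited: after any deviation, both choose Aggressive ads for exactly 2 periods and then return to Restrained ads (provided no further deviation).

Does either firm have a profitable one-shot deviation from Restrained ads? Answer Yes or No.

No

Comparing payoff streams over the 3 periods until play realigns: cooperate → 27(1+β+…+β^2); deviate → 28 + 8(β+…+β^2).
Cooperation is sustained iff (27−8)(β+…+β^2) ≥ 28−27.
β+…+β^2 = 2/3·(1−(2/3)^2)/(1−2/3) = 1.1111, and (28−27)/(27−8) = 0.0526.
1.1111 ≥ 0.0526, so cooperation is sustainable.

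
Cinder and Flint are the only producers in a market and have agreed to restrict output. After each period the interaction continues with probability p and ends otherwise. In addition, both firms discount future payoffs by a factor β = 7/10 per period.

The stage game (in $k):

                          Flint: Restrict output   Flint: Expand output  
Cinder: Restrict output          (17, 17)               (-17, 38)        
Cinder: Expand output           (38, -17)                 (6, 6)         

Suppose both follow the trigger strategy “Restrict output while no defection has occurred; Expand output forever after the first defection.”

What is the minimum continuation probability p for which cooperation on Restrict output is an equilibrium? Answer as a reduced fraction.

With continuation probability p and discount β, the effective per-period discount factor is βp.
Grim-trigger IC: βp ≥ (38−17)/(38−6) = 21/32.
So p ≥ (21/32)/(7/10) = 15/16.

15/16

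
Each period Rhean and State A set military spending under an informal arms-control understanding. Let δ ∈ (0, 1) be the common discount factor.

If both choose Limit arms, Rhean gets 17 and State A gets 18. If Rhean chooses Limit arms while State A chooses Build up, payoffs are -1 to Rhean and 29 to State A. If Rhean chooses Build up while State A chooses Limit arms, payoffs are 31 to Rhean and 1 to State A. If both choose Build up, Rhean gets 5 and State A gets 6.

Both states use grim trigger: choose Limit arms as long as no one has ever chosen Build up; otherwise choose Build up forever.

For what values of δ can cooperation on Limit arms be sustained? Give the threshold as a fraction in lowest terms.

7/13

Rhean: cooperation gives 17 each period; deviation gives 31 once then 5 forever.
  17/(1−δ) ≥ 31 + 5δ/(1−δ) ⇒ δ ≥ 14/26 = 7/13.
State A: cooperation gives 18 each period; deviation gives 29 once then 6 forever.
  δ ≥ 11/23.
Both must hold, so the binding constraint is Rhean's: δ ≥ 7/13.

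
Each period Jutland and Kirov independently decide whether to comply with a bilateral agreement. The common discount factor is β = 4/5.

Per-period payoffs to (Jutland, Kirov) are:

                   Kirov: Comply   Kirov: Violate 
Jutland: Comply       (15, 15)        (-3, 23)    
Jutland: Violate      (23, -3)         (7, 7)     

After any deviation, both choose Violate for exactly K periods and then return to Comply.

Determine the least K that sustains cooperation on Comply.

Need Σ_{k=1}^{K} β^k ≥ (23−15)/(15−7) = 1.0000 at β = 4/5.
At K = 1 the sum is 0.8000 < 1.0000; at K = 2 it is 1.4400 ≥ 1.0000.
So the minimum punishment length is K = 2.

2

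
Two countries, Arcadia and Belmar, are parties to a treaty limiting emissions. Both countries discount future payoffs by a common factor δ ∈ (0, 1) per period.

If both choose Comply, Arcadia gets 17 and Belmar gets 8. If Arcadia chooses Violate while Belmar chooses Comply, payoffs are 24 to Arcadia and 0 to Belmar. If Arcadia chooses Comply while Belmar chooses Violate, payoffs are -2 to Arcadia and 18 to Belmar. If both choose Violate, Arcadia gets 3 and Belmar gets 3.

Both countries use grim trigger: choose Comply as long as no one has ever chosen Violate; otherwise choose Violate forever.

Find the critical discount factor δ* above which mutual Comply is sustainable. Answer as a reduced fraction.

Arcadia's threshold: (24−17)/(24−3) = 1/3.
Belmar's threshold: (18−8)/(18−3) = 2/3.
1/3 < 2/3, so Belmar binds and δ* = 2/3.

2/3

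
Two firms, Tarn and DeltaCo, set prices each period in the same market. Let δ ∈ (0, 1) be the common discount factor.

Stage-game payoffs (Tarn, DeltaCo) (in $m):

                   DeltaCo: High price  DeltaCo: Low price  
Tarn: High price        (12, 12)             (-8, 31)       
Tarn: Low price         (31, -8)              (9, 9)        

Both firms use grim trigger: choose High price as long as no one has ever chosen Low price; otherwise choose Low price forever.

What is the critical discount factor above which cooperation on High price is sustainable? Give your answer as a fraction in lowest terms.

19/22

Cooperation forever yields 12 each period: 12/(1−δ).
Deviating yields 31 once, then 9 forever: 31 + 9δ/(1−δ).
No profitable deviation requires 12/(1−δ) ≥ 31 + 9δ/(1−δ).
Multiplying by (1−δ): 12 ≥ 31(1−δ) + 9δ = 31 − 22δ.
So 22δ ≥ 19, i.e. δ ≥ 19/22.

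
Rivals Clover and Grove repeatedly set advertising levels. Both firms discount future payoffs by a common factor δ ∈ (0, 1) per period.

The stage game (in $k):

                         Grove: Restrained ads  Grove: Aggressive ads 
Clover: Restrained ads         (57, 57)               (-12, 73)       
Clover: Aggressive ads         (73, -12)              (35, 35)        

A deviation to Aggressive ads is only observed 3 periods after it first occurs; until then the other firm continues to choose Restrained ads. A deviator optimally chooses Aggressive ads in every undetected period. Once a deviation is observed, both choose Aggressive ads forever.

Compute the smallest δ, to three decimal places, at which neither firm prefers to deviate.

0.750

The best deviation is to choose Aggressive ads for all 3 undetected periods, earning 73 each, then 35 forever once detected.
Deviation value: 73(1−δ^3)/(1−δ) + 35δ^3/(1−δ); cooperation value: 57/(1−δ).
IC: 57 ≥ 73(1−δ^3) + 35δ^3 = 73 − 38δ^3.
So δ^3 ≥ 16/38 = 8/19, giving δ ≥ (8/19)^(1/3) ≈ 0.750.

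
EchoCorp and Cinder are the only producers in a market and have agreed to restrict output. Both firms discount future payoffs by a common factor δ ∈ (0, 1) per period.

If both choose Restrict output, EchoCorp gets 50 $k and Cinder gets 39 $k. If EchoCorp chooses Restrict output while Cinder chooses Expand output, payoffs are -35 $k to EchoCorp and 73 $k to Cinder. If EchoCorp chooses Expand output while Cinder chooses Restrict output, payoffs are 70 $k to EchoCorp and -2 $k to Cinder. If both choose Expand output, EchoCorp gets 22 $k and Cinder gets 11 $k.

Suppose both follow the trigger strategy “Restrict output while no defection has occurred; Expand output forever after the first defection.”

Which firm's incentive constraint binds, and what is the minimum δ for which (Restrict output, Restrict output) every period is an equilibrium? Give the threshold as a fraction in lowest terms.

EchoCorp: cooperation gives 50 each period; deviation gives 70 once then 22 forever.
  50/(1−δ) ≥ 70 + 22δ/(1−δ) ⇒ δ ≥ 20/48 = 5/12.
Cinder: cooperation gives 39 each period; deviation gives 73 once then 11 forever.
  δ ≥ 34/62 = 17/31.
Both must hold, so the binding constraint is Cinder's: δ ≥ 17/31.

Cinder; δ ≥ 17/31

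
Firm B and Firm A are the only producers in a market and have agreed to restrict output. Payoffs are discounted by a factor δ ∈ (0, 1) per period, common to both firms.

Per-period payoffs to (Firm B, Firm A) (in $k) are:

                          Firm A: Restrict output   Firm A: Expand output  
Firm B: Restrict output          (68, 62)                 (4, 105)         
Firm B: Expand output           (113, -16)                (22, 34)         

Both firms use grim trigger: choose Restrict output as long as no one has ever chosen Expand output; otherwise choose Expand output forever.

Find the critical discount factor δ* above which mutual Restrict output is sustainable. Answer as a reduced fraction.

For Firm B: deviation gain 113−68 = 45, per-period punishment loss 68−22 = 46. IC gives δ ≥ 45/91.
For Firm A: gain 43, loss 28 per period, so δ ≥ 43/71.
The tighter constraint is Firm A's, so cooperation needs δ ≥ 43/71.

43/71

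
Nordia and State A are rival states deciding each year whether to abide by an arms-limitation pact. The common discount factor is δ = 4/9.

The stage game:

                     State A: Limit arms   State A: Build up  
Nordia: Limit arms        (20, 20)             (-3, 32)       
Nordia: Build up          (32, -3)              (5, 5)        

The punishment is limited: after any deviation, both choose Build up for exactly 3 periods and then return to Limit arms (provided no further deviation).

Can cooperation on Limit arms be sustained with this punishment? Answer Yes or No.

A one-shot deviation gives 32 now, then 5 for 3 periods, then back to 20.
Gain from deviating: (32−20) today; loss: (20−5) in each of the next 3 periods.
No-deviation condition: (20−5)(δ+…+δ^3) ≥ 32−20, i.e. δ+…+δ^3 ≥ 4/5.
At δ = 4/9: δ+…+δ^3 = 0.7298 < 0.8000.
So cooperation is not sustainable.

No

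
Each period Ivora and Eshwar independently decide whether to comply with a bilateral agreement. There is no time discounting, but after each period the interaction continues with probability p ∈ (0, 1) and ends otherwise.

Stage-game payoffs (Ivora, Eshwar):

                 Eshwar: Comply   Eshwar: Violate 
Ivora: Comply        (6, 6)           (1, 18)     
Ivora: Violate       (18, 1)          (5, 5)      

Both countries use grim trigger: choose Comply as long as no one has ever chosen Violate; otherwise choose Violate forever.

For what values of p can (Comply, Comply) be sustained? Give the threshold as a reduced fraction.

With no time discounting, the continuation probability p plays the role of the discount factor.
Grim-trigger IC: 6/(1−p) ≥ 18 + 5p/(1−p) ⇒ p ≥ (18−6)/(18−5) = 12/13.

12/13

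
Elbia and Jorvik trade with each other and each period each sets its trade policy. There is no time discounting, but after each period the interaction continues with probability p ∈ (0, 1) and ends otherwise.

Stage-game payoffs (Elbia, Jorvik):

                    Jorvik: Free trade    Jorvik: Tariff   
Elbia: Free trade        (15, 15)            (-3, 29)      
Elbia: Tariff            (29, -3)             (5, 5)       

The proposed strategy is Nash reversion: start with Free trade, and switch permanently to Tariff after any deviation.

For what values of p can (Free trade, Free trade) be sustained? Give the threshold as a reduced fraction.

7/12

With no time discounting, the continuation probability p plays the role of the discount factor.
Grim-trigger IC: 15/(1−p) ≥ 29 + 5p/(1−p) ⇒ p ≥ (29−15)/(29−5) = 7/12.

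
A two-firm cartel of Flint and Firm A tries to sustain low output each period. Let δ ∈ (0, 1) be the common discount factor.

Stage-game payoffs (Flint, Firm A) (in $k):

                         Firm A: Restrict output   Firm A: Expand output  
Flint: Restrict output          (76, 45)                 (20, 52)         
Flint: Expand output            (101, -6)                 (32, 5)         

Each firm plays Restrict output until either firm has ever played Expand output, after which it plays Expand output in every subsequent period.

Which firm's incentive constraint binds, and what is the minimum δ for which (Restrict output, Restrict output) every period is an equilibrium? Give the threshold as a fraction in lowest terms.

For Flint: deviation gain 101−76 = 25, per-period punishment loss 76−32 = 44. IC gives δ ≥ 25/69.
For Firm A: gain 7, loss 40 per period, so δ ≥ 7/47.
The tighter constraint is Flint's, so cooperation needs δ ≥ 25/69.

Flint; δ ≥ 25/69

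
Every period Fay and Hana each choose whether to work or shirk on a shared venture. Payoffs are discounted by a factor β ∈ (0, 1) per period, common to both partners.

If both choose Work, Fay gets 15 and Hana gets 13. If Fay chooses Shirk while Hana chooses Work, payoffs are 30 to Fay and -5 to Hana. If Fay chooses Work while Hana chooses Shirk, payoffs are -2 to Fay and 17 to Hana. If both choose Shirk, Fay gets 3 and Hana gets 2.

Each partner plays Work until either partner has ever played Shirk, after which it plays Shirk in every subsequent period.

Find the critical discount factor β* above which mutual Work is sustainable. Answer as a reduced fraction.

5/9

For Fay: deviation gain 30−15 = 15, per-period punishment loss 15−3 = 12. IC gives β ≥ 15/27 = 5/9.
For Hana: gain 4, loss 11 per period, so β ≥ 4/15.
The tighter constraint is Fay's, so cooperation needs β ≥ 5/9.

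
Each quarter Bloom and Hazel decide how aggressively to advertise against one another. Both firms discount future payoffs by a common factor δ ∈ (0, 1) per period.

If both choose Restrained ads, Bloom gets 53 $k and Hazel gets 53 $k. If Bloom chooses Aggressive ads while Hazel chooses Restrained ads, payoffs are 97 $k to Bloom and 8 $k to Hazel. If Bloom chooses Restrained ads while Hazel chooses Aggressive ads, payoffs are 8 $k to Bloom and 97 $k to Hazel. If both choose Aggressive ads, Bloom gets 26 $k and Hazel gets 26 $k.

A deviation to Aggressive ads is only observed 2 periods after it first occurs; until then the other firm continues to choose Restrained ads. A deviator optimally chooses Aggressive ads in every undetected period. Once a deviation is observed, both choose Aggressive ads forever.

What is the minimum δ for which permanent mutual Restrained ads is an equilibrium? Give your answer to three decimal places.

The best deviation is to choose Aggressive ads for all 2 undetected periods, earning 97 each, then 26 forever once detected.
Deviation value: 97(1−δ^2)/(1−δ) + 26δ^2/(1−δ); cooperation value: 53/(1−δ).
IC: 53 ≥ 97(1−δ^2) + 26δ^2 = 97 − 71δ^2.
So δ^2 ≥ 44/71, giving δ ≥ (44/71)^(1/2) ≈ 0.787.

0.787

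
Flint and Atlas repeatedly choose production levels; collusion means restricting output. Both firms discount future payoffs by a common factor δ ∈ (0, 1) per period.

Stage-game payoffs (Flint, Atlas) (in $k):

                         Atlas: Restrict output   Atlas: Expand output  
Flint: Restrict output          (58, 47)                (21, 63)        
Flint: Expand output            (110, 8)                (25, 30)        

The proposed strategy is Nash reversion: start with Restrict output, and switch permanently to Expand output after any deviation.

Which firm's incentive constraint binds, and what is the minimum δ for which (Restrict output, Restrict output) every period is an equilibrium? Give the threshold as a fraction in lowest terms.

Flint's threshold: (110−58)/(110−25) = 52/85.
Atlas's threshold: (63−47)/(63−30) = 16/33.
52/85 > 16/33, so Flint binds and δ* = 52/85.

Flint; δ ≥ 52/85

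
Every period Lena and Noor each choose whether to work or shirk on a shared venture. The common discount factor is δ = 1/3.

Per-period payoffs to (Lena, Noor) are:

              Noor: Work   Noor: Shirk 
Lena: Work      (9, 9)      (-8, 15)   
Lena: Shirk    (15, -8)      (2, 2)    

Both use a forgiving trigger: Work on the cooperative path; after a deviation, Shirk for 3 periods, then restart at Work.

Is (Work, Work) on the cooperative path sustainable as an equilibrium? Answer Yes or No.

A one-shot deviation gives 15 now, then 2 for 3 periods, then back to 9.
Gain from deviating: (15−9) today; loss: (9−2) in each of the next 3 periods.
No-deviation condition: (9−2)(δ+…+δ^3) ≥ 15−9, i.e. δ+…+δ^3 ≥ 6/7.
At δ = 1/3: δ+…+δ^3 = 0.4815 < 0.8571.
So cooperation is not sustainable.

No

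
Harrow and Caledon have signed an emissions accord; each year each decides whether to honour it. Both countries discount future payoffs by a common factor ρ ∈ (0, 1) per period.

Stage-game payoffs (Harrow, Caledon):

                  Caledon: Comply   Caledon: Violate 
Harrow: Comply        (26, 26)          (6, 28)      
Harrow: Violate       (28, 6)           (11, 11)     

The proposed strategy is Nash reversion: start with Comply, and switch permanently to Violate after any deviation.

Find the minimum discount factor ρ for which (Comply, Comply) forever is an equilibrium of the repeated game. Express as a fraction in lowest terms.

One-period gain from deviating is 28 − 26 = 2. The loss is 26 − 11 = 15 in every subsequent period, with present value 15·ρ/(1−ρ).
Deviation is unprofitable when 15·ρ/(1−ρ) ≥ 2, i.e. ρ/(1−ρ) ≥ 2/15.
Equivalently ρ ≥ 2/(2+15) = 2/17.

2/17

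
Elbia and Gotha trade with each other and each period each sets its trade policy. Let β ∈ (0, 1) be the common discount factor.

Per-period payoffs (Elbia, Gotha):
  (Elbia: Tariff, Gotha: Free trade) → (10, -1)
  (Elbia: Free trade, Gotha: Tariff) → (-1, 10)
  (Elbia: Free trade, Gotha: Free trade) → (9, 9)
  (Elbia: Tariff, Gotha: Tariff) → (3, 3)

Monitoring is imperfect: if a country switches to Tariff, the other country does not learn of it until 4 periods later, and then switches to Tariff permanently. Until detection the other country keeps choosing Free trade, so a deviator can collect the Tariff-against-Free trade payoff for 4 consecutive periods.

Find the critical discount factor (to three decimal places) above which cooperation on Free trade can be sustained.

Deviating for the 4 undetected periods gains 10−9 = 1 per period over cooperation, then loses 9−3 = 6 per period forever once punishment starts.
Gain: 1(1 + β + … + β^3); loss: 6·β^4/(1−β).
No profitable deviation ⇔ 1(1−β^4) ≤ 6·β^4, i.e. β^4 ≥ 1/(1+6) = 1/7.
Hence β ≥ (1/7)^(1/4) ≈ 0.615.

0.615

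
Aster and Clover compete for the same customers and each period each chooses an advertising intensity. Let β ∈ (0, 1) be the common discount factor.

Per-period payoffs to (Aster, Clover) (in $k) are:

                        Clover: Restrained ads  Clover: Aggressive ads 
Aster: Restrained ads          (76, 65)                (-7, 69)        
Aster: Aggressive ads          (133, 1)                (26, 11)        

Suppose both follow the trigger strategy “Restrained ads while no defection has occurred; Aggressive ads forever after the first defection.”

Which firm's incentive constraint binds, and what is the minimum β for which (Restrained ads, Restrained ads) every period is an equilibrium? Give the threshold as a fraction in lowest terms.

For Aster: deviation gain 133−76 = 57, per-period punishment loss 76−26 = 50. IC gives β ≥ 57/107.
For Clover: gain 4, loss 54 per period, so β ≥ 4/58 = 2/29.
The tighter constraint is Aster's, so cooperation needs β ≥ 57/107.

Aster; β ≥ 57/107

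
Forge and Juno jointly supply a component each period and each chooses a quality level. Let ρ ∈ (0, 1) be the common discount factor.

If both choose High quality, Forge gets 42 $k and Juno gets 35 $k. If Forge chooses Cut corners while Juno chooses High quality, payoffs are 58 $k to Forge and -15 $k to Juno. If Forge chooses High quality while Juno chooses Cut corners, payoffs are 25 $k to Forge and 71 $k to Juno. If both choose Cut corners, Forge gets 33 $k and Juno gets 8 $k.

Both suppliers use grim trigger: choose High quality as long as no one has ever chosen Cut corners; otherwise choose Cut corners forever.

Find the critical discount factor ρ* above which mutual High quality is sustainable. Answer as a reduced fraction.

Forge's threshold: (58−42)/(58−33) = 16/25.
Juno's threshold: (71−35)/(71−8) = 4/7.
16/25 > 4/7, so Forge binds and ρ* = 16/25.

16/25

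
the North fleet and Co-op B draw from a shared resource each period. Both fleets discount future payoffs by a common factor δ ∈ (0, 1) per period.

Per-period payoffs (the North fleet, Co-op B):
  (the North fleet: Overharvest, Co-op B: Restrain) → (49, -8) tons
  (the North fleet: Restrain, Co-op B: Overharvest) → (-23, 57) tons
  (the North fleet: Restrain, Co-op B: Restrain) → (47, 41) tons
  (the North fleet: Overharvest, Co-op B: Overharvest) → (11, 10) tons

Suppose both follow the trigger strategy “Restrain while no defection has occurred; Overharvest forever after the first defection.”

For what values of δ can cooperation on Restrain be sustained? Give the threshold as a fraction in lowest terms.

16/47

For the North fleet: deviation gain 49−47 = 2, per-period punishment loss 47−11 = 36. IC gives δ ≥ 2/38 = 1/19.
For Co-op B: gain 16, loss 31 per period, so δ ≥ 16/47.
The tighter constraint is Co-op B's, so cooperation needs δ ≥ 16/47.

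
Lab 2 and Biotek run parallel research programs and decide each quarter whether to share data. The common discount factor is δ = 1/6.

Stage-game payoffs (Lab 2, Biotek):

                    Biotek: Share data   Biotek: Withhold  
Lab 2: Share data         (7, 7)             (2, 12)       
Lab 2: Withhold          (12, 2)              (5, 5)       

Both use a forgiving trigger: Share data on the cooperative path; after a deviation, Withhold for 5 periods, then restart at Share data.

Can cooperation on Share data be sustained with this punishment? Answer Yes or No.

No

A one-shot deviation gives 12 now, then 5 for 5 periods, then back to 7.
Gain from deviating: (12−7) today; loss: (7−5) in each of the next 5 periods.
No-deviation condition: (7−5)(δ+…+δ^5) ≥ 12−7, i.e. δ+…+δ^5 ≥ 5/2.
At δ = 1/6: δ+…+δ^5 = 0.2000 < 2.5000.
So cooperation is not sustainable.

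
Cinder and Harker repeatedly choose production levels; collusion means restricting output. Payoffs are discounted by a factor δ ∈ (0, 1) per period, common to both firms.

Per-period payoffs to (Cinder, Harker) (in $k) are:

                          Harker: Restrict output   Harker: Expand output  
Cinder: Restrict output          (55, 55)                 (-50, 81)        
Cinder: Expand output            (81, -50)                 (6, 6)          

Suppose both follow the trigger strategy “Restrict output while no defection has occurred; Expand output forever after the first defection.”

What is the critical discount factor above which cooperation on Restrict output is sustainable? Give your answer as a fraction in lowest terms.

One-period gain from deviating is 81 − 55 = 26. The loss is 55 − 6 = 49 in every subsequent period, with present value 49·δ/(1−δ).
Deviation is unprofitable when 49·δ/(1−δ) ≥ 26, i.e. δ/(1−δ) ≥ 26/49.
Equivalently δ ≥ 26/(26+49) = 26/75.

26/75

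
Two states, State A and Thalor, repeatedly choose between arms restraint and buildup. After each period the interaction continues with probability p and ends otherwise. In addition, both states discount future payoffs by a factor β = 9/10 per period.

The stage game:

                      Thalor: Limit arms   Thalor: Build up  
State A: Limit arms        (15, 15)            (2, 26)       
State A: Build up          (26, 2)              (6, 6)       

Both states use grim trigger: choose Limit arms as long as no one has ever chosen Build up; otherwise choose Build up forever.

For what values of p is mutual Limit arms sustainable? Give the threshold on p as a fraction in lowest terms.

With continuation probability p and discount β, the effective per-period discount factor is βp.
Grim-trigger IC: βp ≥ (26−15)/(26−6) = 11/20.
So p ≥ (11/20)/(9/10) = 11/18.

11/18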